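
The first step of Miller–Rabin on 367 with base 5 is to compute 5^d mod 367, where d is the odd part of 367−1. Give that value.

366

367 − 1 = 366 = 2^1 · 183, so d = 183.
5^1 ≡ 5 (mod 367)
5^2 ≡ 5^2 = 25 ≡ 25 (mod 367)
5^4 ≡ 25^2 = 625 ≡ 258 (mod 367)
5^8 ≡ 258^2 = 66564 ≡ 137 (mod 367)
5^16 ≡ 137^2 = 18769 ≡ 52 (mod 367)
5^32 ≡ 52^2 = 2704 ≡ 135 (mod 367)
5^64 ≡ 135^2 = 18225 ≡ 242 (mod 367)
5^128 ≡ 242^2 = 58564 ≡ 211 (mod 367)
183 = 128 + 32 + 16 + 4 + 2 + 1 in binary powers of 2.
So 5^183 ≡ 211 · 135 · 52 · 258 · 25 · 5 ≡ 366 (mod 367).
Since 5^d ≡ 366 (mod 367), base 5 does not prove 367 composite.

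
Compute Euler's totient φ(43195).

33696

Factor: 43195 = 5 · 53 · 163.
φ(43195) = (5−1) · (53−1) · (163−1) = 4 · 52 · 162 = 33696.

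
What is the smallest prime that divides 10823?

79

10823 is odd.
Digit sum 14, not divisible by 3.
Ends in 3: not divisible by 5.
7: 10823 = 7·1546 + 1
11: 10823 = 11·983 + 10
13: 10823 = 13·832 + 7
17: 10823 = 17·636 + 11
19: 10823 = 19·569 + 12
23: 10823 = 23·470 + 13
29: 10823 = 29·373 + 6
31: 10823 = 31·349 + 4
37: 10823 = 37·292 + 19
41: 10823 = 41·263 + 40
43: 10823 = 43·251 + 30
47: 10823 = 47·230 + 13
53: 10823 = 53·204 + 11
59: 10823 = 59·183 + 26
61: 10823 = 61·177 + 26
67: 10823 = 67·161 + 36
71: 10823 = 71·152 + 31
73: 10823 = 73·148 + 19
79: 10823 = 79·137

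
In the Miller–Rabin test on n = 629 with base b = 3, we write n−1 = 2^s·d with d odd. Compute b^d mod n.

629 − 1 = 628 = 2^2 · 157, so d = 157.
3^1 ≡ 3 (mod 629)
3^2 ≡ 3^2 = 9 ≡ 9 (mod 629)
3^4 ≡ 9^2 = 81 ≡ 81 (mod 629)
3^8 ≡ 81^2 = 6561 ≡ 271 (mod 629)
3^16 ≡ 271^2 = 73441 ≡ 477 (mod 629)
3^32 ≡ 477^2 = 227529 ≡ 460 (mod 629)
3^64 ≡ 460^2 = 211600 ≡ 256 (mod 629)
3^128 ≡ 256^2 = 65536 ≡ 120 (mod 629)
157 = 128 + 16 + 8 + 4 + 1 in binary powers of 2.
So 3^157 ≡ 120 · 477 · 271 · 81 · 3 ≡ 437 (mod 629).
Squaring chain: 437 → 382; never reaches −1, so base 3 is a Miller–Rabin witness that 629 is composite.

437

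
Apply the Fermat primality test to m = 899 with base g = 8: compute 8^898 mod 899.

760

8^1 ≡ 8 (mod 899)
8^2 ≡ 8^2 = 64 ≡ 64 (mod 899)
8^4 ≡ 64^2 = 4096 ≡ 500 (mod 899)
8^8 ≡ 500^2 = 250000 ≡ 78 (mod 899)
8^16 ≡ 78^2 = 6084 ≡ 690 (mod 899)
8^32 ≡ 690^2 = 476100 ≡ 529 (mod 899)
8^64 ≡ 529^2 = 279841 ≡ 252 (mod 899)
8^128 ≡ 252^2 = 63504 ≡ 574 (mod 899)
8^256 ≡ 574^2 = 329476 ≡ 442 (mod 899)
8^512 ≡ 442^2 = 195364 ≡ 281 (mod 899)
898 = 512 + 256 + 128 + 2 in binary powers of 2.
So 8^898 ≡ 281 · 442 · 574 · 64 ≡ 760 (mod 899).
Since 760 ≠ 1, base 8 is a Fermat witness: 899 is composite.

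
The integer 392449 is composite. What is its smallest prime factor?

392449 is odd.
Digit sum 31, not divisible by 3.
Ends in 9: not divisible by 5.
7: 392449 = 7·56064 + 1
11: 392449 = 11·35677 + 2
13: 392449 = 13·30188 + 5
17: 392449 = 17·23085 + 4
19: 392449 = 19·20655 + 4
23: 392449 = 23·17063

23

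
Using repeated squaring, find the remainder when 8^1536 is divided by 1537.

8^1 ≡ 8 (mod 1537)
8^2 ≡ 8^2 = 64 ≡ 64 (mod 1537)
8^4 ≡ 64^2 = 4096 ≡ 1022 (mod 1537)
8^8 ≡ 1022^2 = 1044484 ≡ 861 (mod 1537)
8^16 ≡ 861^2 = 741321 ≡ 487 (mod 1537)
8^32 ≡ 487^2 = 237169 ≡ 471 (mod 1537)
8^64 ≡ 471^2 = 221841 ≡ 513 (mod 1537)
8^128 ≡ 513^2 = 263169 ≡ 342 (mod 1537)
8^256 ≡ 342^2 = 116964 ≡ 152 (mod 1537)
8^512 ≡ 152^2 = 23104 ≡ 49 (mod 1537)
8^1024 ≡ 49^2 = 2401 ≡ 864 (mod 1537)
1536 = 1024 + 512 in binary powers of 2.
So 8^1536 ≡ 864 · 49 ≡ 837 (mod 1537).
Since 837 ≠ 1, base 8 is a Fermat witness: 1537 is composite.

837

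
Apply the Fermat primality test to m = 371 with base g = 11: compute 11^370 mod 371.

11^1 ≡ 11 (mod 371)
11^2 ≡ 11^2 = 121 ≡ 121 (mod 371)
11^4 ≡ 121^2 = 14641 ≡ 172 (mod 371)
11^8 ≡ 172^2 = 29584 ≡ 275 (mod 371)
11^16 ≡ 275^2 = 75625 ≡ 312 (mod 371)
11^32 ≡ 312^2 = 97344 ≡ 142 (mod 371)
11^64 ≡ 142^2 = 20164 ≡ 130 (mod 371)
11^128 ≡ 130^2 = 16900 ≡ 205 (mod 371)
11^256 ≡ 205^2 = 42025 ≡ 102 (mod 371)
370 = 256 + 64 + 32 + 16 + 2 in binary powers of 2.
So 11^370 ≡ 102 · 130 · 142 · 312 · 121 ≡ 354 (mod 371).
Since 354 ≠ 1, base 11 is a Fermat witness: 371 is composite.

354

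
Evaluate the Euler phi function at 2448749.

2391120

Factor: 2448749 = 83 · 163 · 181.
φ(2448749) = (83−1) · (163−1) · (181−1) = 82 · 162 · 180 = 2391120.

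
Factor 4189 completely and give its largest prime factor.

71

4189 = 59 · 71
71 is prime.
So 4189 = 59 · 71; the largest prime factor is 71.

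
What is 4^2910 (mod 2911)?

4^1 ≡ 4 (mod 2911)
4^2 ≡ 4^2 = 16 ≡ 16 (mod 2911)
4^4 ≡ 16^2 = 256 ≡ 256 (mod 2911)
4^8 ≡ 256^2 = 65536 ≡ 1494 (mod 2911)
4^16 ≡ 1494^2 = 2232036 ≡ 2210 (mod 2911)
4^32 ≡ 2210^2 = 4884100 ≡ 2353 (mod 2911)
4^64 ≡ 2353^2 = 5536609 ≡ 2798 (mod 2911)
4^128 ≡ 2798^2 = 7828804 ≡ 1125 (mod 2911)
4^256 ≡ 1125^2 = 1265625 ≡ 2251 (mod 2911)
4^512 ≡ 2251^2 = 5067001 ≡ 1861 (mod 2911)
4^1024 ≡ 1861^2 = 3463321 ≡ 2142 (mod 2911)
4^2048 ≡ 2142^2 = 4588164 ≡ 428 (mod 2911)
2910 = 2048 + 512 + 256 + 64 + 16 + 8 + 4 + 2 in binary powers of 2.
So 4^2910 ≡ 428 · 1861 · 2251 · 2798 · 2210 · 1494 · 256 · 16 ≡ 1805 (mod 2911).
Since 1805 ≠ 1, base 4 is a Fermat witness: 2911 is composite.

1805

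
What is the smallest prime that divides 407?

407 is odd.
Digit sum 11, not divisible by 3.
Ends in 7: not divisible by 5.
7: 407 = 7·58 + 1
11: 407 = 11·37

11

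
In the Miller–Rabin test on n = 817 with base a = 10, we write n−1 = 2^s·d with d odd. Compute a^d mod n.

817 − 1 = 816 = 2^4 · 51, so d = 51.
10^1 ≡ 10 (mod 817)
10^2 ≡ 10^2 = 100 ≡ 100 (mod 817)
10^4 ≡ 100^2 = 10000 ≡ 196 (mod 817)
10^8 ≡ 196^2 = 38416 ≡ 17 (mod 817)
10^16 ≡ 17^2 = 289 ≡ 289 (mod 817)
10^32 ≡ 289^2 = 83521 ≡ 187 (mod 817)
51 = 32 + 16 + 2 + 1 in binary powers of 2.
So 10^51 ≡ 187 · 289 · 100 · 10 ≡ 84 (mod 817).
Squaring chain: 84 → 520 → 790 → 729; never reaches −1, so base 10 is a Miller–Rabin witness that 817 is composite.

84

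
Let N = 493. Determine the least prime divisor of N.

17

493 is odd.
Digit sum 16, not divisible by 3.
Ends in 3: not divisible by 5.
7: 493 = 7·70 + 3
11: 493 = 11·44 + 9
13: 493 = 13·37 + 12
17: 493 = 17·29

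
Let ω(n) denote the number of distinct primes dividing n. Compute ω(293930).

293930 = 2 · 146965
146965 = 5 · 29393
29393 = 7 · 4199
4199 = 13 · 323
323 = 17 · 19
293930 = 2 · 5 · 7 · 13 · 17 · 19, which has 6 distinct prime factors.

6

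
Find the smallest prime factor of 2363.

2363 is odd.
Digit sum 14, not divisible by 3.
Ends in 3: not divisible by 5.
7: 2363 = 7·337 + 4
11: 2363 = 11·214 + 9
13: 2363 = 13·181 + 10
17: 2363 = 17·139

17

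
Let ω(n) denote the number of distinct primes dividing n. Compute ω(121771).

4

121771 = 13 · 9367
9367 = 17 · 551
551 = 19 · 29
121771 = 13 · 17 · 19 · 29, which has 4 distinct prime factors.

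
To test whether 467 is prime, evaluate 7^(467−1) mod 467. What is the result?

7^1 ≡ 7 (mod 467)
7^2 ≡ 7^2 = 49 ≡ 49 (mod 467)
7^4 ≡ 49^2 = 2401 ≡ 66 (mod 467)
7^8 ≡ 66^2 = 4356 ≡ 153 (mod 467)
7^16 ≡ 153^2 = 23409 ≡ 59 (mod 467)
7^32 ≡ 59^2 = 3481 ≡ 212 (mod 467)
7^64 ≡ 212^2 = 44944 ≡ 112 (mod 467)
7^128 ≡ 112^2 = 12544 ≡ 402 (mod 467)
7^256 ≡ 402^2 = 161604 ≡ 22 (mod 467)
466 = 256 + 128 + 64 + 16 + 2 in binary powers of 2.
So 7^466 ≡ 22 · 402 · 112 · 59 · 49 ≡ 1 (mod 467).
Since the result is 1, base 7 gives no evidence that 467 is composite.

1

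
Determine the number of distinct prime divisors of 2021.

2021 = 43 · 47
2021 = 43 · 47, which has 2 distinct prime factors.

2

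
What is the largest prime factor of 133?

133 = 7 · 19
19 is prime.
So 133 = 7 · 19; the largest prime factor is 19.

19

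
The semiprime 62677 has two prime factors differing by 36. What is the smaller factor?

Since p = q + 36, we have 62677 = q(q + 36), so q² + 36q − 62677 = 0.
Discriminant: 36² + 4·62677 = 1296 + 250708 = 252004; √252004 = 502.
q = (−36 + 502)/2 = 233, and p = q + 36 = 269.
Check: 233 · 269 = 62677.

233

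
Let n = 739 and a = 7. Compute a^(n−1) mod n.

7^1 ≡ 7 (mod 739)
7^2 ≡ 7^2 = 49 ≡ 49 (mod 739)
7^4 ≡ 49^2 = 2401 ≡ 184 (mod 739)
7^8 ≡ 184^2 = 33856 ≡ 601 (mod 739)
7^16 ≡ 601^2 = 361201 ≡ 569 (mod 739)
7^32 ≡ 569^2 = 323761 ≡ 79 (mod 739)
7^64 ≡ 79^2 = 6241 ≡ 329 (mod 739)
7^128 ≡ 329^2 = 108241 ≡ 347 (mod 739)
7^256 ≡ 347^2 = 120409 ≡ 691 (mod 739)
7^512 ≡ 691^2 = 477481 ≡ 87 (mod 739)
738 = 512 + 128 + 64 + 32 + 2 in binary powers of 2.
So 7^738 ≡ 87 · 347 · 329 · 79 · 49 ≡ 1 (mod 739).
Since the result is 1, base 7 gives no evidence that 739 is composite.

1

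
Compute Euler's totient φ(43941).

Factor: 43941 = 3 · 97 · 151.
φ(43941) = (3−1) · (97−1) · (151−1) = 2 · 96 · 150 = 28800.

28800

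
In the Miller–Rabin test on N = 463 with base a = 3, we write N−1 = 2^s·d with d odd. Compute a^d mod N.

463 − 1 = 462 = 2^1 · 231, so d = 231.
3^1 ≡ 3 (mod 463)
3^2 ≡ 3^2 = 9 ≡ 9 (mod 463)
3^4 ≡ 9^2 = 81 ≡ 81 (mod 463)
3^8 ≡ 81^2 = 6561 ≡ 79 (mod 463)
3^16 ≡ 79^2 = 6241 ≡ 222 (mod 463)
3^32 ≡ 222^2 = 49284 ≡ 206 (mod 463)
3^64 ≡ 206^2 = 42436 ≡ 303 (mod 463)
3^128 ≡ 303^2 = 91809 ≡ 135 (mod 463)
231 = 128 + 64 + 32 + 4 + 2 + 1 in binary powers of 2.
So 3^231 ≡ 135 · 303 · 206 · 81 · 9 · 3 ≡ 462 (mod 463).
Since 3^d ≡ 462 (mod 463), base 3 does not prove 463 composite.

462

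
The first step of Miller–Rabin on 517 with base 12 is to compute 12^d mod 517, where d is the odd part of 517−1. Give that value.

517 − 1 = 516 = 2^2 · 129, so d = 129.
12^1 ≡ 12 (mod 517)
12^2 ≡ 12^2 = 144 ≡ 144 (mod 517)
12^4 ≡ 144^2 = 20736 ≡ 56 (mod 517)
12^8 ≡ 56^2 = 3136 ≡ 34 (mod 517)
12^16 ≡ 34^2 = 1156 ≡ 122 (mod 517)
12^32 ≡ 122^2 = 14884 ≡ 408 (mod 517)
12^64 ≡ 408^2 = 166464 ≡ 507 (mod 517)
12^128 ≡ 507^2 = 257049 ≡ 100 (mod 517)
129 = 128 + 1 in binary powers of 2.
So 12^129 ≡ 100 · 12 ≡ 166 (mod 517).
Squaring chain: 166 → 155; never reaches −1, so base 12 is a Miller–Rabin witness that 517 is composite.

166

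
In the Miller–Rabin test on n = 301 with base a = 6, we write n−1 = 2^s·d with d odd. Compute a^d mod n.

216

301 − 1 = 300 = 2^2 · 75, so d = 75.
6^1 ≡ 6 (mod 301)
6^2 ≡ 6^2 = 36 ≡ 36 (mod 301)
6^4 ≡ 36^2 = 1296 ≡ 92 (mod 301)
6^8 ≡ 92^2 = 8464 ≡ 36 (mod 301)
6^16 ≡ 36^2 = 1296 ≡ 92 (mod 301)
6^32 ≡ 92^2 = 8464 ≡ 36 (mod 301)
6^64 ≡ 36^2 = 1296 ≡ 92 (mod 301)
75 = 64 + 8 + 2 + 1 in binary powers of 2.
So 6^75 ≡ 92 · 36 · 36 · 6 ≡ 216 (mod 301).
Squaring chain: 216 → 1; never reaches −1, so base 6 is a Miller–Rabin witness that 301 is composite.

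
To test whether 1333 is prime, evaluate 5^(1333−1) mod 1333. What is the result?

5^1 ≡ 5 (mod 1333)
5^2 ≡ 5^2 = 25 ≡ 25 (mod 1333)
5^4 ≡ 25^2 = 625 ≡ 625 (mod 1333)
5^8 ≡ 625^2 = 390625 ≡ 56 (mod 1333)
5^16 ≡ 56^2 = 3136 ≡ 470 (mod 1333)
5^32 ≡ 470^2 = 220900 ≡ 955 (mod 1333)
5^64 ≡ 955^2 = 912025 ≡ 253 (mod 1333)
5^128 ≡ 253^2 = 64009 ≡ 25 (mod 1333)
5^256 ≡ 25^2 = 625 ≡ 625 (mod 1333)
5^512 ≡ 625^2 = 390625 ≡ 56 (mod 1333)
5^1024 ≡ 56^2 = 3136 ≡ 470 (mod 1333)
1332 = 1024 + 256 + 32 + 16 + 4 in binary powers of 2.
So 5^1332 ≡ 470 · 625 · 955 · 470 · 625 ≡ 838 (mod 1333).
Since 838 ≠ 1, base 5 is a Fermat witness: 1333 is composite.

838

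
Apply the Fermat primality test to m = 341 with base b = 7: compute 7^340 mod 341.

56

7^1 ≡ 7 (mod 341)
7^2 ≡ 7^2 = 49 ≡ 49 (mod 341)
7^4 ≡ 49^2 = 2401 ≡ 14 (mod 341)
7^8 ≡ 14^2 = 196 ≡ 196 (mod 341)
7^16 ≡ 196^2 = 38416 ≡ 224 (mod 341)
7^32 ≡ 224^2 = 50176 ≡ 49 (mod 341)
7^64 ≡ 49^2 = 2401 ≡ 14 (mod 341)
7^128 ≡ 14^2 = 196 ≡ 196 (mod 341)
7^256 ≡ 196^2 = 38416 ≡ 224 (mod 341)
340 = 256 + 64 + 16 + 4 in binary powers of 2.
So 7^340 ≡ 224 · 14 · 224 · 14 ≡ 56 (mod 341).
Since 56 ≠ 1, base 7 is a Fermat witness: 341 is composite.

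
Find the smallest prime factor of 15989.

59

15989 is odd.
Digit sum 32, not divisible by 3.
Ends in 9: not divisible by 5.
7: 15989 = 7·2284 + 1
11: 15989 = 11·1453 + 6
13: 15989 = 13·1229 + 12
17: 15989 = 17·940 + 9
19: 15989 = 19·841 + 10
23: 15989 = 23·695 + 4
29: 15989 = 29·551 + 10
31: 15989 = 31·515 + 24
37: 15989 = 37·432 + 5
41: 15989 = 41·389 + 40
43: 15989 = 43·371 + 36
47: 15989 = 47·340 + 9
53: 15989 = 53·301 + 36
59: 15989 = 59·271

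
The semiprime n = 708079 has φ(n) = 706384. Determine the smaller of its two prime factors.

743

φ(n) = (p−1)(q−1) = n − (p+q) + 1, so p + q = 708079 − 706384 + 1 = 1696.
p and q are the roots of t² − 1696t + 708079 = 0.
Discriminant: 1696² − 4·708079 = 2876416 − 2832316 = 44100; √44100 = 210.
q = (1696 − 210)/2 = 743, p = (1696 + 210)/2 = 953.
Check: 743 · 953 = 708079.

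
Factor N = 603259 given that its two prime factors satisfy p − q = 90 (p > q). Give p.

Since p = q + 90, we have 603259 = q(q + 90), so q² + 90q − 603259 = 0.
Discriminant: 90² + 4·603259 = 8100 + 2413036 = 2421136; √2421136 = 1556.
q = (−90 + 1556)/2 = 733, and p = q + 90 = 823.
Check: 733 · 823 = 603259.

823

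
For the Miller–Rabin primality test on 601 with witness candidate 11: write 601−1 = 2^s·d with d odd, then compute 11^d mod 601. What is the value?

542

601 − 1 = 600 = 2^3 · 75, so d = 75.
11^1 ≡ 11 (mod 601)
11^2 ≡ 11^2 = 121 ≡ 121 (mod 601)
11^4 ≡ 121^2 = 14641 ≡ 217 (mod 601)
11^8 ≡ 217^2 = 47089 ≡ 211 (mod 601)
11^16 ≡ 211^2 = 44521 ≡ 47 (mod 601)
11^32 ≡ 47^2 = 2209 ≡ 406 (mod 601)
11^64 ≡ 406^2 = 164836 ≡ 162 (mod 601)
75 = 64 + 8 + 2 + 1 in binary powers of 2.
So 11^75 ≡ 162 · 211 · 121 · 11 ≡ 542 (mod 601).
Squaring chain: 542 → 476 → 600; reaches −1, so base 11 does not prove 601 composite.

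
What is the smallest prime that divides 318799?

13

318799 is odd.
Digit sum 37, not divisible by 3.
Ends in 9: not divisible by 5.
7: 318799 = 7·45542 + 5
11: 318799 = 11·28981 + 8
13: 318799 = 13·24523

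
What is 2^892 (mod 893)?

777

2^1 ≡ 2 (mod 893)
2^2 ≡ 2^2 = 4 ≡ 4 (mod 893)
2^4 ≡ 4^2 = 16 ≡ 16 (mod 893)
2^8 ≡ 16^2 = 256 ≡ 256 (mod 893)
2^16 ≡ 256^2 = 65536 ≡ 347 (mod 893)
2^32 ≡ 347^2 = 120409 ≡ 747 (mod 893)
2^64 ≡ 747^2 = 558009 ≡ 777 (mod 893)
2^128 ≡ 777^2 = 603729 ≡ 61 (mod 893)
2^256 ≡ 61^2 = 3721 ≡ 149 (mod 893)
2^512 ≡ 149^2 = 22201 ≡ 769 (mod 893)
892 = 512 + 256 + 64 + 32 + 16 + 8 + 4 in binary powers of 2.
So 2^892 ≡ 769 · 149 · 777 · 747 · 347 · 256 · 16 ≡ 777 (mod 893).
Since 777 ≠ 1, base 2 is a Fermat witness: 893 is composite.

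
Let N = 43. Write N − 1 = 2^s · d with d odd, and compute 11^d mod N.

1

43 − 1 = 42 = 2^1 · 21, so d = 21.
11^1 ≡ 11 (mod 43)
11^2 ≡ 11^2 = 121 ≡ 35 (mod 43)
11^4 ≡ 35^2 = 1225 ≡ 21 (mod 43)
11^8 ≡ 21^2 = 441 ≡ 11 (mod 43)
11^16 ≡ 11^2 = 121 ≡ 35 (mod 43)
21 = 16 + 4 + 1 in binary powers of 2.
So 11^21 ≡ 35 · 21 · 11 ≡ 1 (mod 43).
Since 11^d ≡ 1 (mod 43), base 11 does not prove 43 composite.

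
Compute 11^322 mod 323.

87

11^1 ≡ 11 (mod 323)
11^2 ≡ 11^2 = 121 ≡ 121 (mod 323)
11^4 ≡ 121^2 = 14641 ≡ 106 (mod 323)
11^8 ≡ 106^2 = 11236 ≡ 254 (mod 323)
11^16 ≡ 254^2 = 64516 ≡ 239 (mod 323)
11^32 ≡ 239^2 = 57121 ≡ 273 (mod 323)
11^64 ≡ 273^2 = 74529 ≡ 239 (mod 323)
11^128 ≡ 239^2 = 57121 ≡ 273 (mod 323)
11^256 ≡ 273^2 = 74529 ≡ 239 (mod 323)
322 = 256 + 64 + 2 in binary powers of 2.
So 11^322 ≡ 239 · 239 · 121 ≡ 87 (mod 323).
Since 87 ≠ 1, base 11 is a Fermat witness: 323 is composite.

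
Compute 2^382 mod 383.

1

2^1 ≡ 2 (mod 383)
2^2 ≡ 2^2 = 4 ≡ 4 (mod 383)
2^4 ≡ 4^2 = 16 ≡ 16 (mod 383)
2^8 ≡ 16^2 = 256 ≡ 256 (mod 383)
2^16 ≡ 256^2 = 65536 ≡ 43 (mod 383)
2^32 ≡ 43^2 = 1849 ≡ 317 (mod 383)
2^64 ≡ 317^2 = 100489 ≡ 143 (mod 383)
2^128 ≡ 143^2 = 20449 ≡ 150 (mod 383)
2^256 ≡ 150^2 = 22500 ≡ 286 (mod 383)
382 = 256 + 64 + 32 + 16 + 8 + 4 + 2 in binary powers of 2.
So 2^382 ≡ 286 · 143 · 317 · 43 · 256 · 16 · 4 ≡ 1 (mod 383).
Since the result is 1, base 2 gives no evidence that 383 is composite.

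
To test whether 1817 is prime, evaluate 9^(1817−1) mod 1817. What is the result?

1021

9^1 ≡ 9 (mod 1817)
9^2 ≡ 9^2 = 81 ≡ 81 (mod 1817)
9^4 ≡ 81^2 = 6561 ≡ 1110 (mod 1817)
9^8 ≡ 1110^2 = 1232100 ≡ 174 (mod 1817)
9^16 ≡ 174^2 = 30276 ≡ 1204 (mod 1817)
9^32 ≡ 1204^2 = 1449616 ≡ 1467 (mod 1817)
9^64 ≡ 1467^2 = 2152089 ≡ 761 (mod 1817)
9^128 ≡ 761^2 = 579121 ≡ 1315 (mod 1817)
9^256 ≡ 1315^2 = 1729225 ≡ 1258 (mod 1817)
9^512 ≡ 1258^2 = 1582564 ≡ 1774 (mod 1817)
9^1024 ≡ 1774^2 = 3147076 ≡ 32 (mod 1817)
1816 = 1024 + 512 + 256 + 16 + 8 in binary powers of 2.
So 9^1816 ≡ 32 · 1774 · 1258 · 1204 · 174 ≡ 1021 (mod 1817).
Since 1021 ≠ 1, base 9 is a Fermat witness: 1817 is composite.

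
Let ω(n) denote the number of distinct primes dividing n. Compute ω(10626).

5

10626 = 2 · 5313
5313 = 3 · 1771
1771 = 7 · 253
253 = 11 · 23
10626 = 2 · 3 · 7 · 11 · 23, which has 5 distinct prime factors.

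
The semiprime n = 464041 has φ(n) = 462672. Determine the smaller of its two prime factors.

φ(n) = (p−1)(q−1) = n − (p+q) + 1, so p + q = 464041 − 462672 + 1 = 1370.
p and q are the roots of t² − 1370t + 464041 = 0.
Discriminant: 1370² − 4·464041 = 1876900 − 1856164 = 20736; √20736 = 144.
q = (1370 − 144)/2 = 613, p = (1370 + 144)/2 = 757.
Check: 613 · 757 = 464041.

613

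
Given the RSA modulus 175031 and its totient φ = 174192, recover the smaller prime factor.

383

φ(n) = (p−1)(q−1) = n − (p+q) + 1, so p + q = 175031 − 174192 + 1 = 840.
p and q are the roots of t² − 840t + 175031 = 0.
Discriminant: 840² − 4·175031 = 705600 − 700124 = 5476; √5476 = 74.
q = (840 − 74)/2 = 383, p = (840 + 74)/2 = 457.
Check: 383 · 457 = 175031.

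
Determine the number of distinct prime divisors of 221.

2

221 = 13 · 17
221 = 13 · 17, which has 2 distinct prime factors.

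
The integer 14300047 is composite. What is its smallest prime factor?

14300047 is odd.
Digit sum 19, not divisible by 3.
Ends in 7: not divisible by 5.
7: 14300047 = 7·2042863 + 6
11: 14300047 = 11·1300004 + 3
13: 14300047 = 13·1100003 + 8
17: 14300047 = 17·841179 + 4
19: 14300047 = 19·752634 + 1
23: 14300047 = 23·621741 + 4
29: 14300047 = 29·493105 + 2
31: 14300047 = 31·461291 + 26
37: 14300047 = 37·386487 + 28
41: 14300047 = 41·348781 + 26
43: 14300047 = 43·332559 + 10
47: 14300047 = 47·304256 + 15
53: 14300047 = 53·269812 + 11
59: 14300047 = 59·242373 + 40
61: 14300047 = 61·234427

61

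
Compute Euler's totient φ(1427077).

Factor: 1427077 = 73 · 113 · 173.
φ(1427077) = (73−1) · (113−1) · (173−1) = 72 · 112 · 172 = 1387008.

1387008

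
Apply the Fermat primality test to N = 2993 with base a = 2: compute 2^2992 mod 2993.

1841

2^1 ≡ 2 (mod 2993)
2^2 ≡ 2^2 = 4 ≡ 4 (mod 2993)
2^4 ≡ 4^2 = 16 ≡ 16 (mod 2993)
2^8 ≡ 16^2 = 256 ≡ 256 (mod 2993)
2^16 ≡ 256^2 = 65536 ≡ 2683 (mod 2993)
2^32 ≡ 2683^2 = 7198489 ≡ 324 (mod 2993)
2^64 ≡ 324^2 = 104976 ≡ 221 (mod 2993)
2^128 ≡ 221^2 = 48841 ≡ 953 (mod 2993)
2^256 ≡ 953^2 = 908209 ≡ 1330 (mod 2993)
2^512 ≡ 1330^2 = 1768900 ≡ 37 (mod 2993)
2^1024 ≡ 37^2 = 1369 ≡ 1369 (mod 2993)
2^2048 ≡ 1369^2 = 1874161 ≡ 543 (mod 2993)
2992 = 2048 + 512 + 256 + 128 + 32 + 16 in binary powers of 2.
So 2^2992 ≡ 543 · 37 · 1330 · 953 · 324 · 2683 ≡ 1841 (mod 2993).
Since 1841 ≠ 1, base 2 is a Fermat witness: 2993 is composite.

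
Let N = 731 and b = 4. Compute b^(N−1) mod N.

16

4^1 ≡ 4 (mod 731)
4^2 ≡ 4^2 = 16 ≡ 16 (mod 731)
4^4 ≡ 16^2 = 256 ≡ 256 (mod 731)
4^8 ≡ 256^2 = 65536 ≡ 477 (mod 731)
4^16 ≡ 477^2 = 227529 ≡ 188 (mod 731)
4^32 ≡ 188^2 = 35344 ≡ 256 (mod 731)
4^64 ≡ 256^2 = 65536 ≡ 477 (mod 731)
4^128 ≡ 477^2 = 227529 ≡ 188 (mod 731)
4^256 ≡ 188^2 = 35344 ≡ 256 (mod 731)
4^512 ≡ 256^2 = 65536 ≡ 477 (mod 731)
730 = 512 + 128 + 64 + 16 + 8 + 2 in binary powers of 2.
So 4^730 ≡ 477 · 188 · 477 · 188 · 477 · 16 ≡ 16 (mod 731).
Since 16 ≠ 1, base 4 is a Fermat witness: 731 is composite.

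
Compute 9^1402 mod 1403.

9^1 ≡ 9 (mod 1403)
9^2 ≡ 9^2 = 81 ≡ 81 (mod 1403)
9^4 ≡ 81^2 = 6561 ≡ 949 (mod 1403)
9^8 ≡ 949^2 = 900601 ≡ 1278 (mod 1403)
9^16 ≡ 1278^2 = 1633284 ≡ 192 (mod 1403)
9^32 ≡ 192^2 = 36864 ≡ 386 (mod 1403)
9^64 ≡ 386^2 = 148996 ≡ 278 (mod 1403)
9^128 ≡ 278^2 = 77284 ≡ 119 (mod 1403)
9^256 ≡ 119^2 = 14161 ≡ 131 (mod 1403)
9^512 ≡ 131^2 = 17161 ≡ 325 (mod 1403)
9^1024 ≡ 325^2 = 105625 ≡ 400 (mod 1403)
1402 = 1024 + 256 + 64 + 32 + 16 + 8 + 2 in binary powers of 2.
So 9^1402 ≡ 400 · 131 · 278 · 386 · 192 · 1278 · 81 ≡ 813 (mod 1403).
Since 813 ≠ 1, base 9 is a Fermat witness: 1403 is composite.

813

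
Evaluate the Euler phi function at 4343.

4200

Factor: 4343 = 43 · 101.
φ(4343) = (43−1) · (101−1) = 42 · 100 = 4200.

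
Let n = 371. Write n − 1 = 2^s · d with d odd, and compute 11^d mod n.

324

371 − 1 = 370 = 2^1 · 185, so d = 185.
11^1 ≡ 11 (mod 371)
11^2 ≡ 11^2 = 121 ≡ 121 (mod 371)
11^4 ≡ 121^2 = 14641 ≡ 172 (mod 371)
11^8 ≡ 172^2 = 29584 ≡ 275 (mod 371)
11^16 ≡ 275^2 = 75625 ≡ 312 (mod 371)
11^32 ≡ 312^2 = 97344 ≡ 142 (mod 371)
11^64 ≡ 142^2 = 20164 ≡ 130 (mod 371)
11^128 ≡ 130^2 = 16900 ≡ 205 (mod 371)
185 = 128 + 32 + 16 + 8 + 1 in binary powers of 2.
So 11^185 ≡ 205 · 142 · 312 · 275 · 11 ≡ 324 (mod 371).
Squaring chain: 324; never reaches −1, so base 11 is a Miller–Rabin witness that 371 is composite.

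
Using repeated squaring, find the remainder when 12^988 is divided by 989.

12^1 ≡ 12 (mod 989)
12^2 ≡ 12^2 = 144 ≡ 144 (mod 989)
12^4 ≡ 144^2 = 20736 ≡ 956 (mod 989)
12^8 ≡ 956^2 = 913936 ≡ 100 (mod 989)
12^16 ≡ 100^2 = 10000 ≡ 110 (mod 989)
12^32 ≡ 110^2 = 12100 ≡ 232 (mod 989)
12^64 ≡ 232^2 = 53824 ≡ 418 (mod 989)
12^128 ≡ 418^2 = 174724 ≡ 660 (mod 989)
12^256 ≡ 660^2 = 435600 ≡ 440 (mod 989)
12^512 ≡ 440^2 = 193600 ≡ 745 (mod 989)
988 = 512 + 256 + 128 + 64 + 16 + 8 + 4 in binary powers of 2.
So 12^988 ≡ 745 · 440 · 660 · 418 · 110 · 100 · 956 ≡ 418 (mod 989).
Since 418 ≠ 1, base 12 is a Fermat witness: 989 is composite.

418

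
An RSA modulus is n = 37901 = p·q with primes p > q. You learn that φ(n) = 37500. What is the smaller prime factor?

φ(n) = (p−1)(q−1) = n − (p+q) + 1, so p + q = 37901 − 37500 + 1 = 402.
p and q are the roots of t² − 402t + 37901 = 0.
Discriminant: 402² − 4·37901 = 161604 − 151604 = 10000; √10000 = 100.
q = (402 − 100)/2 = 151, p = (402 + 100)/2 = 251.
Check: 151 · 251 = 37901.

151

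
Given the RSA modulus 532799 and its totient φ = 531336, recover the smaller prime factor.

φ(n) = (p−1)(q−1) = n − (p+q) + 1, so p + q = 532799 − 531336 + 1 = 1464.
p and q are the roots of t² − 1464t + 532799 = 0.
Discriminant: 1464² − 4·532799 = 2143296 − 2131196 = 12100; √12100 = 110.
q = (1464 − 110)/2 = 677, p = (1464 + 110)/2 = 787.
Check: 677 · 787 = 532799.

677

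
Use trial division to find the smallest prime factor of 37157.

73

37157 is odd.
Digit sum 23, not divisible by 3.
Ends in 7: not divisible by 5.
7: 37157 = 7·5308 + 1
11: 37157 = 11·3377 + 10
13: 37157 = 13·2858 + 3
17: 37157 = 17·2185 + 12
19: 37157 = 19·1955 + 12
23: 37157 = 23·1615 + 12
29: 37157 = 29·1281 + 8
31: 37157 = 31·1198 + 19
37: 37157 = 37·1004 + 9
41: 37157 = 41·906 + 11
43: 37157 = 43·864 + 5
47: 37157 = 47·790 + 27
53: 37157 = 53·701 + 4
59: 37157 = 59·629 + 46
61: 37157 = 61·609 + 8
67: 37157 = 67·554 + 39
71: 37157 = 71·523 + 24
73: 37157 = 73·509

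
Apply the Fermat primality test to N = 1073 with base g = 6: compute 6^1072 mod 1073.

6^1 ≡ 6 (mod 1073)
6^2 ≡ 6^2 = 36 ≡ 36 (mod 1073)
6^4 ≡ 36^2 = 1296 ≡ 223 (mod 1073)
6^8 ≡ 223^2 = 49729 ≡ 371 (mod 1073)
6^16 ≡ 371^2 = 137641 ≡ 297 (mod 1073)
6^32 ≡ 297^2 = 88209 ≡ 223 (mod 1073)
6^64 ≡ 223^2 = 49729 ≡ 371 (mod 1073)
6^128 ≡ 371^2 = 137641 ≡ 297 (mod 1073)
6^256 ≡ 297^2 = 88209 ≡ 223 (mod 1073)
6^512 ≡ 223^2 = 49729 ≡ 371 (mod 1073)
6^1024 ≡ 371^2 = 137641 ≡ 297 (mod 1073)
1072 = 1024 + 32 + 16 in binary powers of 2.
So 6^1072 ≡ 297 · 223 · 297 ≡ 371 (mod 1073).
Since 371 ≠ 1, base 6 is a Fermat witness: 1073 is composite.

371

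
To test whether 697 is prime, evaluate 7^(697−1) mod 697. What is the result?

7^1 ≡ 7 (mod 697)
7^2 ≡ 7^2 = 49 ≡ 49 (mod 697)
7^4 ≡ 49^2 = 2401 ≡ 310 (mod 697)
7^8 ≡ 310^2 = 96100 ≡ 611 (mod 697)
7^16 ≡ 611^2 = 373321 ≡ 426 (mod 697)
7^32 ≡ 426^2 = 181476 ≡ 256 (mod 697)
7^64 ≡ 256^2 = 65536 ≡ 18 (mod 697)
7^128 ≡ 18^2 = 324 ≡ 324 (mod 697)
7^256 ≡ 324^2 = 104976 ≡ 426 (mod 697)
7^512 ≡ 426^2 = 181476 ≡ 256 (mod 697)
696 = 512 + 128 + 32 + 16 + 8 in binary powers of 2.
So 7^696 ≡ 256 · 324 · 256 · 426 · 611 ≡ 16 (mod 697).
Since 16 ≠ 1, base 7 is a Fermat witness: 697 is composite.

16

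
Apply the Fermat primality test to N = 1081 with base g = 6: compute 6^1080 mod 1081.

6^1 ≡ 6 (mod 1081)
6^2 ≡ 6^2 = 36 ≡ 36 (mod 1081)
6^4 ≡ 36^2 = 1296 ≡ 215 (mod 1081)
6^8 ≡ 215^2 = 46225 ≡ 823 (mod 1081)
6^16 ≡ 823^2 = 677329 ≡ 623 (mod 1081)
6^32 ≡ 623^2 = 388129 ≡ 50 (mod 1081)
6^64 ≡ 50^2 = 2500 ≡ 338 (mod 1081)
6^128 ≡ 338^2 = 114244 ≡ 739 (mod 1081)
6^256 ≡ 739^2 = 546121 ≡ 216 (mod 1081)
6^512 ≡ 216^2 = 46656 ≡ 173 (mod 1081)
6^1024 ≡ 173^2 = 29929 ≡ 742 (mod 1081)
1080 = 1024 + 32 + 16 + 8 in binary powers of 2.
So 6^1080 ≡ 742 · 50 · 623 · 823 ≡ 243 (mod 1081).
Since 243 ≠ 1, base 6 is a Fermat witness: 1081 is composite.

243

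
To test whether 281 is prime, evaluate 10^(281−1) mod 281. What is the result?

1

10^1 ≡ 10 (mod 281)
10^2 ≡ 10^2 = 100 ≡ 100 (mod 281)
10^4 ≡ 100^2 = 10000 ≡ 165 (mod 281)
10^8 ≡ 165^2 = 27225 ≡ 249 (mod 281)
10^16 ≡ 249^2 = 62001 ≡ 181 (mod 281)
10^32 ≡ 181^2 = 32761 ≡ 165 (mod 281)
10^64 ≡ 165^2 = 27225 ≡ 249 (mod 281)
10^128 ≡ 249^2 = 62001 ≡ 181 (mod 281)
10^256 ≡ 181^2 = 32761 ≡ 165 (mod 281)
280 = 256 + 16 + 8 in binary powers of 2.
So 10^280 ≡ 165 · 181 · 249 ≡ 1 (mod 281).
Since the result is 1, base 10 gives no evidence that 281 is composite.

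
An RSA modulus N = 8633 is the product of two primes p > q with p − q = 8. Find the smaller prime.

Since p = q + 8, we have 8633 = q(q + 8), so q² + 8q − 8633 = 0.
Discriminant: 8² + 4·8633 = 64 + 34532 = 34596; √34596 = 186.
q = (−8 + 186)/2 = 89, and p = q + 8 = 97.
Check: 89 · 97 = 8633.

89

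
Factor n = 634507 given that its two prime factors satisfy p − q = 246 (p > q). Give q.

Since p = q + 246, we have 634507 = q(q + 246), so q² + 246q − 634507 = 0.
Discriminant: 246² + 4·634507 = 60516 + 2538028 = 2598544; √2598544 = 1612.
q = (−246 + 1612)/2 = 683, and p = q + 246 = 929.
Check: 683 · 929 = 634507.

683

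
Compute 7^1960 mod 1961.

7^1 ≡ 7 (mod 1961)
7^2 ≡ 7^2 = 49 ≡ 49 (mod 1961)
7^4 ≡ 49^2 = 2401 ≡ 440 (mod 1961)
7^8 ≡ 440^2 = 193600 ≡ 1422 (mod 1961)
7^16 ≡ 1422^2 = 2022084 ≡ 293 (mod 1961)
7^32 ≡ 293^2 = 85849 ≡ 1526 (mod 1961)
7^64 ≡ 1526^2 = 2328676 ≡ 969 (mod 1961)
7^128 ≡ 969^2 = 938961 ≡ 1603 (mod 1961)
7^256 ≡ 1603^2 = 2569609 ≡ 699 (mod 1961)
7^512 ≡ 699^2 = 488601 ≡ 312 (mod 1961)
7^1024 ≡ 312^2 = 97344 ≡ 1255 (mod 1961)
1960 = 1024 + 512 + 256 + 128 + 32 + 8 in binary powers of 2.
So 7^1960 ≡ 1255 · 312 · 699 · 1603 · 1526 · 1422 ≡ 1255 (mod 1961).
Since 1255 ≠ 1, base 7 is a Fermat witness: 1961 is composite.

1255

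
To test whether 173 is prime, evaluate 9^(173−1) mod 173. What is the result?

1

9^1 ≡ 9 (mod 173)
9^2 ≡ 9^2 = 81 ≡ 81 (mod 173)
9^4 ≡ 81^2 = 6561 ≡ 160 (mod 173)
9^8 ≡ 160^2 = 25600 ≡ 169 (mod 173)
9^16 ≡ 169^2 = 28561 ≡ 16 (mod 173)
9^32 ≡ 16^2 = 256 ≡ 83 (mod 173)
9^64 ≡ 83^2 = 6889 ≡ 142 (mod 173)
9^128 ≡ 142^2 = 20164 ≡ 96 (mod 173)
172 = 128 + 32 + 8 + 4 in binary powers of 2.
So 9^172 ≡ 96 · 83 · 169 · 160 ≡ 1 (mod 173).
Since the result is 1, base 9 gives no evidence that 173 is composite.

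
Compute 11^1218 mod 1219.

11^1 ≡ 11 (mod 1219)
11^2 ≡ 11^2 = 121 ≡ 121 (mod 1219)
11^4 ≡ 121^2 = 14641 ≡ 13 (mod 1219)
11^8 ≡ 13^2 = 169 ≡ 169 (mod 1219)
11^16 ≡ 169^2 = 28561 ≡ 524 (mod 1219)
11^32 ≡ 524^2 = 274576 ≡ 301 (mod 1219)
11^64 ≡ 301^2 = 90601 ≡ 395 (mod 1219)
11^128 ≡ 395^2 = 156025 ≡ 1212 (mod 1219)
11^256 ≡ 1212^2 = 1468944 ≡ 49 (mod 1219)
11^512 ≡ 49^2 = 2401 ≡ 1182 (mod 1219)
11^1024 ≡ 1182^2 = 1397124 ≡ 150 (mod 1219)
1218 = 1024 + 128 + 64 + 2 in binary powers of 2.
So 11^1218 ≡ 150 · 1212 · 395 · 121 ≡ 261 (mod 1219).
Since 261 ≠ 1, base 11 is a Fermat witness: 1219 is composite.

261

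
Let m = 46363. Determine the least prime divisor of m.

46363 is odd.
Digit sum 22, not divisible by 3.
Ends in 3: not divisible by 5.
7: 46363 = 7·6623 + 2
11: 46363 = 11·4214 + 9
13: 46363 = 13·3566 + 5
17: 46363 = 17·2727 + 4
19: 46363 = 19·2440 + 3
23: 46363 = 23·2015 + 18
29: 46363 = 29·1598 + 21
31: 46363 = 31·1495 + 18
37: 46363 = 37·1253 + 2
41: 46363 = 41·1130 + 33
43: 46363 = 43·1078 + 9
47: 46363 = 47·986 + 21
53: 46363 = 53·874 + 41
59: 46363 = 59·785 + 48
61: 46363 = 61·760 + 3
67: 46363 = 67·691 + 66
71: 46363 = 71·653

71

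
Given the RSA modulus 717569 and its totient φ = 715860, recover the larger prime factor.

971

φ(n) = (p−1)(q−1) = n − (p+q) + 1, so p + q = 717569 − 715860 + 1 = 1710.
p and q are the roots of t² − 1710t + 717569 = 0.
Discriminant: 1710² − 4·717569 = 2924100 − 2870276 = 53824; √53824 = 232.
q = (1710 − 232)/2 = 739, p = (1710 + 232)/2 = 971.
Check: 739 · 971 = 717569.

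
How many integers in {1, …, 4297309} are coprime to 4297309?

4218000

Factor: 4297309 = 149 · 151 · 191.
φ(4297309) = (149−1) · (151−1) · (191−1) = 148 · 150 · 190 = 4218000.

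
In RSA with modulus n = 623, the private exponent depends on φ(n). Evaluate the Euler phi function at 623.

Factor: 623 = 7 · 89.
φ(623) = (7−1) · (89−1) = 6 · 88 = 528.

528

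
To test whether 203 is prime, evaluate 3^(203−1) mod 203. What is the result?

4

3^1 ≡ 3 (mod 203)
3^2 ≡ 3^2 = 9 ≡ 9 (mod 203)
3^4 ≡ 9^2 = 81 ≡ 81 (mod 203)
3^8 ≡ 81^2 = 6561 ≡ 65 (mod 203)
3^16 ≡ 65^2 = 4225 ≡ 165 (mod 203)
3^32 ≡ 165^2 = 27225 ≡ 23 (mod 203)
3^64 ≡ 23^2 = 529 ≡ 123 (mod 203)
3^128 ≡ 123^2 = 15129 ≡ 107 (mod 203)
202 = 128 + 64 + 8 + 2 in binary powers of 2.
So 3^202 ≡ 107 · 123 · 65 · 9 ≡ 4 (mod 203).
Since 4 ≠ 1, base 3 is a Fermat witness: 203 is composite.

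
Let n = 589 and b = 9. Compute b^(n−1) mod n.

140

9^1 ≡ 9 (mod 589)
9^2 ≡ 9^2 = 81 ≡ 81 (mod 589)
9^4 ≡ 81^2 = 6561 ≡ 82 (mod 589)
9^8 ≡ 82^2 = 6724 ≡ 245 (mod 589)
9^16 ≡ 245^2 = 60025 ≡ 536 (mod 589)
9^32 ≡ 536^2 = 287296 ≡ 453 (mod 589)
9^64 ≡ 453^2 = 205209 ≡ 237 (mod 589)
9^128 ≡ 237^2 = 56169 ≡ 214 (mod 589)
9^256 ≡ 214^2 = 45796 ≡ 443 (mod 589)
9^512 ≡ 443^2 = 196249 ≡ 112 (mod 589)
588 = 512 + 64 + 8 + 4 in binary powers of 2.
So 9^588 ≡ 112 · 237 · 245 · 82 ≡ 140 (mod 589).
Since 140 ≠ 1, base 9 is a Fermat witness: 589 is composite.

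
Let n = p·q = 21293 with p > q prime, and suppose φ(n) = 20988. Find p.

φ(n) = (p−1)(q−1) = n − (p+q) + 1, so p + q = 21293 − 20988 + 1 = 306.
p and q are the roots of t² − 306t + 21293 = 0.
Discriminant: 306² − 4·21293 = 93636 − 85172 = 8464; √8464 = 92.
q = (306 − 92)/2 = 107, p = (306 + 92)/2 = 199.
Check: 107 · 199 = 21293.

199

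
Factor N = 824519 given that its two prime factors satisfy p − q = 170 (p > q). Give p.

Since p = q + 170, we have 824519 = q(q + 170), so q² + 170q − 824519 = 0.
Discriminant: 170² + 4·824519 = 28900 + 3298076 = 3326976; √3326976 = 1824.
q = (−170 + 1824)/2 = 827, and p = q + 170 = 997.
Check: 827 · 997 = 824519.

997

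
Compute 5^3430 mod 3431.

1191

5^1 ≡ 5 (mod 3431)
5^2 ≡ 5^2 = 25 ≡ 25 (mod 3431)
5^4 ≡ 25^2 = 625 ≡ 625 (mod 3431)
5^8 ≡ 625^2 = 390625 ≡ 2922 (mod 3431)
5^16 ≡ 2922^2 = 8538084 ≡ 1756 (mod 3431)
5^32 ≡ 1756^2 = 3083536 ≡ 2498 (mod 3431)
5^64 ≡ 2498^2 = 6240004 ≡ 2446 (mod 3431)
5^128 ≡ 2446^2 = 5982916 ≡ 2683 (mod 3431)
5^256 ≡ 2683^2 = 7198489 ≡ 251 (mod 3431)
5^512 ≡ 251^2 = 63001 ≡ 1243 (mod 3431)
5^1024 ≡ 1243^2 = 1545049 ≡ 1099 (mod 3431)
5^2048 ≡ 1099^2 = 1207801 ≡ 89 (mod 3431)
3430 = 2048 + 1024 + 256 + 64 + 32 + 4 + 2 in binary powers of 2.
So 5^3430 ≡ 89 · 1099 · 251 · 2446 · 2498 · 625 · 25 ≡ 1191 (mod 3431).
Since 1191 ≠ 1, base 5 is a Fermat witness: 3431 is composite.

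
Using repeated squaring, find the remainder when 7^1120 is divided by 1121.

558

7^1 ≡ 7 (mod 1121)
7^2 ≡ 7^2 = 49 ≡ 49 (mod 1121)
7^4 ≡ 49^2 = 2401 ≡ 159 (mod 1121)
7^8 ≡ 159^2 = 25281 ≡ 619 (mod 1121)
7^16 ≡ 619^2 = 383161 ≡ 900 (mod 1121)
7^32 ≡ 900^2 = 810000 ≡ 638 (mod 1121)
7^64 ≡ 638^2 = 407044 ≡ 121 (mod 1121)
7^128 ≡ 121^2 = 14641 ≡ 68 (mod 1121)
7^256 ≡ 68^2 = 4624 ≡ 140 (mod 1121)
7^512 ≡ 140^2 = 19600 ≡ 543 (mod 1121)
7^1024 ≡ 543^2 = 294849 ≡ 26 (mod 1121)
1120 = 1024 + 64 + 32 in binary powers of 2.
So 7^1120 ≡ 26 · 121 · 638 ≡ 558 (mod 1121).
Since 558 ≠ 1, base 7 is a Fermat witness: 1121 is composite.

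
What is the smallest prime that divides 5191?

5191 is odd.
Digit sum 16, not divisible by 3.
Ends in 1: not divisible by 5.
7: 5191 = 7·741 + 4
11: 5191 = 11·471 + 10
13: 5191 = 13·399 + 4
17: 5191 = 17·305 + 6
19: 5191 = 19·273 + 4
23: 5191 = 23·225 + 16
29: 5191 = 29·179

29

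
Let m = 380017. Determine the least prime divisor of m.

11

380017 is odd.
Digit sum 19, not divisible by 3.
Ends in 7: not divisible by 5.
7: 380017 = 7·54288 + 1
11: 380017 = 11·34547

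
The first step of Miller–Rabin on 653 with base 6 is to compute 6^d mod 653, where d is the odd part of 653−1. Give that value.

653 − 1 = 652 = 2^2 · 163, so d = 163.
6^1 ≡ 6 (mod 653)
6^2 ≡ 6^2 = 36 ≡ 36 (mod 653)
6^4 ≡ 36^2 = 1296 ≡ 643 (mod 653)
6^8 ≡ 643^2 = 413449 ≡ 100 (mod 653)
6^16 ≡ 100^2 = 10000 ≡ 205 (mod 653)
6^32 ≡ 205^2 = 42025 ≡ 233 (mod 653)
6^64 ≡ 233^2 = 54289 ≡ 90 (mod 653)
6^128 ≡ 90^2 = 8100 ≡ 264 (mod 653)
163 = 128 + 32 + 2 + 1 in binary powers of 2.
So 6^163 ≡ 264 · 233 · 36 · 6 ≡ 1 (mod 653).
Since 6^d ≡ 1 (mod 653), base 6 does not prove 653 composite.

1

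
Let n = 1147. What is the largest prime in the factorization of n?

37

1147 = 31 · 37
37 is prime.
So 1147 = 31 · 37; the largest prime factor is 37.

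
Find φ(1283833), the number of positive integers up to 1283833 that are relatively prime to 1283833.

Factor: 1283833 = 41 · 173 · 181.
φ(1283833) = (41−1) · (173−1) · (181−1) = 40 · 172 · 180 = 1238400.

1238400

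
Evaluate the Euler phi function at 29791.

Factor: 29791 = 31^3.
φ(29791) = 31^2·(31−1) = 28830.

28830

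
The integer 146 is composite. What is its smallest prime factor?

146 is even: 2 divides it.

2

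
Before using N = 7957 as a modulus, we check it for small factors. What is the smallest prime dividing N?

73

7957 is odd.
Digit sum 28, not divisible by 3.
Ends in 7: not divisible by 5.
7: 7957 = 7·1136 + 5
11: 7957 = 11·723 + 4
13: 7957 = 13·612 + 1
17: 7957 = 17·468 + 1
19: 7957 = 19·418 + 15
23: 7957 = 23·345 + 22
29: 7957 = 29·274 + 11
31: 7957 = 31·256 + 21
37: 7957 = 37·215 + 2
41: 7957 = 41·194 + 3
43: 7957 = 43·185 + 2
47: 7957 = 47·169 + 14
53: 7957 = 53·150 + 7
59: 7957 = 59·134 + 51
61: 7957 = 61·130 + 27
67: 7957 = 67·118 + 51
71: 7957 = 71·112 + 5
73: 7957 = 73·109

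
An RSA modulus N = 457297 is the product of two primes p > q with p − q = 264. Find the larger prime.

Since p = q + 264, we have 457297 = q(q + 264), so q² + 264q − 457297 = 0.
Discriminant: 264² + 4·457297 = 69696 + 1829188 = 1898884; √1898884 = 1378.
q = (−264 + 1378)/2 = 557, and p = q + 264 = 821.
Check: 557 · 821 = 457297.

821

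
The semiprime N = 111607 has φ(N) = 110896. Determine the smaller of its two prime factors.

φ(n) = (p−1)(q−1) = n − (p+q) + 1, so p + q = 111607 − 110896 + 1 = 712.
p and q are the roots of t² − 712t + 111607 = 0.
Discriminant: 712² − 4·111607 = 506944 − 446428 = 60516; √60516 = 246.
q = (712 − 246)/2 = 233, p = (712 + 246)/2 = 479.
Check: 233 · 479 = 111607.

233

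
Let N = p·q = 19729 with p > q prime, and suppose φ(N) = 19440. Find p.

181

φ(n) = (p−1)(q−1) = n − (p+q) + 1, so p + q = 19729 − 19440 + 1 = 290.
p and q are the roots of t² − 290t + 19729 = 0.
Discriminant: 290² − 4·19729 = 84100 − 78916 = 5184; √5184 = 72.
q = (290 − 72)/2 = 109, p = (290 + 72)/2 = 181.
Check: 109 · 181 = 19729.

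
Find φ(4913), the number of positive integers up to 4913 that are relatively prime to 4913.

4624

Factor: 4913 = 17^3.
φ(4913) = 17^2·(17−1) = 4624.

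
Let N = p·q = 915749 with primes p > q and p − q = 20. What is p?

Since p = q + 20, we have 915749 = q(q + 20), so q² + 20q − 915749 = 0.
Discriminant: 20² + 4·915749 = 400 + 3662996 = 3663396; √3663396 = 1914.
q = (−20 + 1914)/2 = 947, and p = q + 20 = 967.
Check: 947 · 967 = 915749.

967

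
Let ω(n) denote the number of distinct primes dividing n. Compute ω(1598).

3

1598 = 2 · 799
799 = 17 · 47
1598 = 2 · 17 · 47, which has 3 distinct prime factors.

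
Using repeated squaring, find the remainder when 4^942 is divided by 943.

836

4^1 ≡ 4 (mod 943)
4^2 ≡ 4^2 = 16 ≡ 16 (mod 943)
4^4 ≡ 16^2 = 256 ≡ 256 (mod 943)
4^8 ≡ 256^2 = 65536 ≡ 469 (mod 943)
4^16 ≡ 469^2 = 219961 ≡ 242 (mod 943)
4^32 ≡ 242^2 = 58564 ≡ 98 (mod 943)
4^64 ≡ 98^2 = 9604 ≡ 174 (mod 943)
4^128 ≡ 174^2 = 30276 ≡ 100 (mod 943)
4^256 ≡ 100^2 = 10000 ≡ 570 (mod 943)
4^512 ≡ 570^2 = 324900 ≡ 508 (mod 943)
942 = 512 + 256 + 128 + 32 + 8 + 4 + 2 in binary powers of 2.
So 4^942 ≡ 508 · 570 · 100 · 98 · 469 · 256 · 16 ≡ 836 (mod 943).
Since 836 ≠ 1, base 4 is a Fermat witness: 943 is composite.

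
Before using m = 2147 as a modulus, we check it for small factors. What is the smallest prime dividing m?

2147 is odd.
Digit sum 14, not divisible by 3.
Ends in 7: not divisible by 5.
7: 2147 = 7·306 + 5
11: 2147 = 11·195 + 2
13: 2147 = 13·165 + 2
17: 2147 = 17·126 + 5
19: 2147 = 19·113

19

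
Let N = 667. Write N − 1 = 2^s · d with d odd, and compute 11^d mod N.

135

667 − 1 = 666 = 2^1 · 333, so d = 333.
11^1 ≡ 11 (mod 667)
11^2 ≡ 11^2 = 121 ≡ 121 (mod 667)
11^4 ≡ 121^2 = 14641 ≡ 634 (mod 667)
11^8 ≡ 634^2 = 401956 ≡ 422 (mod 667)
11^16 ≡ 422^2 = 178084 ≡ 662 (mod 667)
11^32 ≡ 662^2 = 438244 ≡ 25 (mod 667)
11^64 ≡ 25^2 = 625 ≡ 625 (mod 667)
11^128 ≡ 625^2 = 390625 ≡ 430 (mod 667)
11^256 ≡ 430^2 = 184900 ≡ 141 (mod 667)
333 = 256 + 64 + 8 + 4 + 1 in binary powers of 2.
So 11^333 ≡ 141 · 625 · 422 · 634 · 11 ≡ 135 (mod 667).
Squaring chain: 135; never reaches −1, so base 11 is a Miller–Rabin witness that 667 is composite.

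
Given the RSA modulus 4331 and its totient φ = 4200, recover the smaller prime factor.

φ(n) = (p−1)(q−1) = n − (p+q) + 1, so p + q = 4331 − 4200 + 1 = 132.
p and q are the roots of t² − 132t + 4331 = 0.
Discriminant: 132² − 4·4331 = 17424 − 17324 = 100; √100 = 10.
q = (132 − 10)/2 = 61, p = (132 + 10)/2 = 71.
Check: 61 · 71 = 4331.

61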